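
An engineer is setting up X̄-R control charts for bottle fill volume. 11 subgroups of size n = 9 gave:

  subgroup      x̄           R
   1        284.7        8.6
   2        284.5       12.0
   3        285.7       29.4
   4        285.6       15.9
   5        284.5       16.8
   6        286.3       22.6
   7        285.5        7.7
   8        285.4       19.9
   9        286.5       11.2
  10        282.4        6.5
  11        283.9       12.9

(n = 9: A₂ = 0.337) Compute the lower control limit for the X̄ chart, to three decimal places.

279.991

X̄̄ = (284.7 + 284.5 + 285.7 + 285.6 + 284.5 + 286.3 + 285.5 + 285.4 + 286.5 + 282.4 + 283.9) / 11 = 3135.0000 / 11 = 285.0000
R̄ = (8.6 + 12.0 + 29.4 + 15.9 + 16.8 + 22.6 + 7.7 + 19.9 + 11.2 + 6.5 + 12.9) / 11 = 163.5000 / 11 = 14.8636
LCL = X̄̄ − A₂·R̄ = 285.0000 − 0.337 × 14.8636 = 279.9910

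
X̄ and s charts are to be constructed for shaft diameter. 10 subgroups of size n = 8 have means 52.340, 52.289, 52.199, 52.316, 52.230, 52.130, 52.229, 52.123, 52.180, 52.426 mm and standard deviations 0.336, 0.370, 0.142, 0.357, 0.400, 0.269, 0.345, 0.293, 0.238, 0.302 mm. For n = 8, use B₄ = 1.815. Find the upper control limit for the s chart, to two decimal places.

s̄ = (0.336 + 0.370 + 0.142 + 0.357 + 0.400 + 0.269 + 0.345 + 0.293 + 0.238 + 0.302) / 10 = 0.3052
UCL_s = B₄·s̄ = 1.815 × 0.3052 = 0.5539

0.55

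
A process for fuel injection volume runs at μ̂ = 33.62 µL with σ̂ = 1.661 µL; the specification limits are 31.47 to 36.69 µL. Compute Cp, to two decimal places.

Cp = (USL − LSL) / (6σ̂) = (36.69 − 31.47) / (6 × 1.661) = 5.2200 / 9.9660 = 0.5238

0.52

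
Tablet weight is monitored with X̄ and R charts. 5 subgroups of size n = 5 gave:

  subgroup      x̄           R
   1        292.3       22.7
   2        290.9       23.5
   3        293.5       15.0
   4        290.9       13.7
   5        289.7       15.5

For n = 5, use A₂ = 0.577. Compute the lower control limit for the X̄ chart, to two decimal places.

X̄̄ = (292.3 + 290.9 + 293.5 + 290.9 + 289.7) / 5 = 1457.3000 / 5 = 291.4600
R̄ = (22.7 + 23.5 + 15.0 + 13.7 + 15.5) / 5 = 90.4000 / 5 = 18.0800
LCL = X̄̄ − A₂·R̄ = 291.4600 − 0.577 × 18.0800 = 281.0278

281.03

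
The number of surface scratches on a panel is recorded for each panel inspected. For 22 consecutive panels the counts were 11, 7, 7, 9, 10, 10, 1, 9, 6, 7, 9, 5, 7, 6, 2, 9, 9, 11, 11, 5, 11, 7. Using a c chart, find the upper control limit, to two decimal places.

c̄ = (11 + 7 + 7 + 9 + 10 + 10 + 1 + 9 + 6 + 7 + 9 + 5 + 7 + 6 + 2 + 9 + 9 + 11 + 11 + 5 + 11 + 7) / 22 = 169 / 22 = 7.6818
UCL = c̄ + 3√c̄ = 7.6818 + 3 × √7.6818 = 7.6818 + 3 × 2.7716 = 15.9966

16.00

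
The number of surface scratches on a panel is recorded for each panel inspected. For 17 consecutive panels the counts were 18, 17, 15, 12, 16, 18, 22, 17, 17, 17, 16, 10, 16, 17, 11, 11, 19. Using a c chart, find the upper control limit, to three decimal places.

c̄ = (18 + 17 + 15 + 12 + 16 + 18 + 22 + 17 + 17 + 17 + 16 + 10 + 16 + 17 + 11 + 11 + 19) / 17 = 269 / 17 = 15.8235
UCL = c̄ + 3√c̄ = 15.8235 + 3 × √15.8235 = 15.8235 + 3 × 3.9779 = 27.7572

27.757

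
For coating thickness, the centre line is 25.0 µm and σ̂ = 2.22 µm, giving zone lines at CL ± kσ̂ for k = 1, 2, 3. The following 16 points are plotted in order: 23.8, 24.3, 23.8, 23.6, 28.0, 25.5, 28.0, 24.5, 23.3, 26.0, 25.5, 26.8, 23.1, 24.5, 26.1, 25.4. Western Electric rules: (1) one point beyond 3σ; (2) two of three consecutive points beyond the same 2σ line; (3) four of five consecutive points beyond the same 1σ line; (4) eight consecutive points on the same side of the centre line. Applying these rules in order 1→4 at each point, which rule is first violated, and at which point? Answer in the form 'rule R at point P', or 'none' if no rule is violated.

none

Zone of each point (C = within 1σ̂, B = 1σ̂–2σ̂, A = 2σ̂–3σ̂, * = beyond 3σ̂; sign = side of CL): 1:-C, 2:-C, 3:-C, 4:-C, 5:+B, 6:+C, 7:+B, 8:-C, 9:-C, 10:+C, 11:+C, 12:+C, 13:-C, 14:-C, 15:+C, 16:+C
No rule fires across all 16 points.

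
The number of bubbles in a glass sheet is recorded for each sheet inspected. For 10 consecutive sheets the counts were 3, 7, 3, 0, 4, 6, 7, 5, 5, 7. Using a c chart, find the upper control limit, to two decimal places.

11.20

c̄ = (3 + 7 + 3 + 0 + 4 + 6 + 7 + 5 + 5 + 7) / 10 = 47 / 10 = 4.7000
UCL = c̄ + 3√c̄ = 4.7000 + 3 × √4.7000 = 4.7000 + 3 × 2.1679 = 11.2038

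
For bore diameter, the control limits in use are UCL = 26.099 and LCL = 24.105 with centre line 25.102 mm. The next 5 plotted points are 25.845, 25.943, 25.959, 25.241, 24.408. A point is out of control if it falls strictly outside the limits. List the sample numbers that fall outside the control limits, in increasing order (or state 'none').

All 5 points lie within [24.105, 26.099].

none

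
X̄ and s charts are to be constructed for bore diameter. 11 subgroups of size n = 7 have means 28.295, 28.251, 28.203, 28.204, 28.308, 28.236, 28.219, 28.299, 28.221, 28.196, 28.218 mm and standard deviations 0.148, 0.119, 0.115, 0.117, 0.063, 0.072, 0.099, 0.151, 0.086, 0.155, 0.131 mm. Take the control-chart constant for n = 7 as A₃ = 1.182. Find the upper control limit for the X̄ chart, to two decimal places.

X̄̄ = (28.295 + 28.251 + 28.203 + 28.204 + 28.308 + 28.236 + 28.219 + 28.299 + 28.221 + 28.196 + 28.218) / 11 = 28.2409
s̄ = (0.148 + 0.119 + 0.115 + 0.117 + 0.063 + 0.072 + 0.099 + 0.151 + 0.086 + 0.155 + 0.131) / 11 = 0.1142
UCL = X̄̄ + A₃·s̄ = 28.2409 + 1.182 × 0.1142 = 28.3759

28.38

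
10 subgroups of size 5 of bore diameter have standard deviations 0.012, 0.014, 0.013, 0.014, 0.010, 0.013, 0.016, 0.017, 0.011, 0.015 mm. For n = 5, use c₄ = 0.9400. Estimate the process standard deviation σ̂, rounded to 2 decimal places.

s̄ = (0.012 + 0.014 + 0.013 + 0.014 + 0.010 + 0.013 + 0.016 + 0.017 + 0.011 + 0.015) / 10 = 0.0135
σ̂ = s̄ / c₄ = 0.0135 / 0.9400 = 0.0144

0.01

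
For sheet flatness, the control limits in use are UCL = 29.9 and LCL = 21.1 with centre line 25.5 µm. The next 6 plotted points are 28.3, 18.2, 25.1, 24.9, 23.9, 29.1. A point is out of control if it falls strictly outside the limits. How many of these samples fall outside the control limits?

Compare each point to [21.1, 29.9]: sample 2 = 18.2 < LCL.

1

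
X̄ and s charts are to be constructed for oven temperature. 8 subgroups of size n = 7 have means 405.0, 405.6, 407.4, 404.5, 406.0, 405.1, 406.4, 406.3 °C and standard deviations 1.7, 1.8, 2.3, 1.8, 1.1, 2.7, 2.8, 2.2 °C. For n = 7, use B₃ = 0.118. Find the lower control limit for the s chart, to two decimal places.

0.24

s̄ = (1.7 + 1.8 + 2.3 + 1.8 + 1.1 + 2.7 + 2.8 + 2.2) / 8 = 2.0500
LCL_s = B₃·s̄ = 0.118 × 2.0500 = 0.2419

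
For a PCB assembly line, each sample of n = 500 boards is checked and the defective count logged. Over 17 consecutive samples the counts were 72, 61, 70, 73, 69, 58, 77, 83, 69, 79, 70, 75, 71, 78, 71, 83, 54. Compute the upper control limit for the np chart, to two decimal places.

94.82

p̄ = Σdᵢ / (k·n) = 1213 / (17 × 500) = 0.14271
UCL = np̄ + 3·√(np̄(1−p̄)) = 71.3529 + 3 × √(71.3529×0.85729) = 71.3529 + 3 × 7.8212 = 94.8164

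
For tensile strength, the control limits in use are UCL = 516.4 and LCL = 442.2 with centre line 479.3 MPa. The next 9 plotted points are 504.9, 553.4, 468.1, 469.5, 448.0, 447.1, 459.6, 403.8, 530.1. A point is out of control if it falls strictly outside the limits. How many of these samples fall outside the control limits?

3

Compare each point to [442.2, 516.4]: sample 2 = 553.4 > UCL; sample 8 = 403.8 < LCL; sample 9 = 530.1 > UCL.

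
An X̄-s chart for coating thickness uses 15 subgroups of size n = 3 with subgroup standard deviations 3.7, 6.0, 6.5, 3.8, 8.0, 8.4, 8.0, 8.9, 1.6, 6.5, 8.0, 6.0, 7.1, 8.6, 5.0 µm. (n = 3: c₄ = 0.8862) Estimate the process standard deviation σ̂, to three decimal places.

7.229

s̄ = (3.7 + 6.0 + 6.5 + 3.8 + 8.0 + 8.4 + 8.0 + 8.9 + 1.6 + 6.5 + 8.0 + 6.0 + 7.1 + 8.6 + 5.0) / 15 = 6.4067
σ̂ = s̄ / c₄ = 6.4067 / 0.8862 = 7.2294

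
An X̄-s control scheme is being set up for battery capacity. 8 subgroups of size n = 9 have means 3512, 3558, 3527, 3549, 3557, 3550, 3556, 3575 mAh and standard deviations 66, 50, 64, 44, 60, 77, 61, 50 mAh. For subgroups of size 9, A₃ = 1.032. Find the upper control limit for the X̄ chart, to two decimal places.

X̄̄ = (3512 + 3558 + 3527 + 3549 + 3557 + 3550 + 3556 + 3575) / 8 = 3548.0000
s̄ = (66 + 50 + 64 + 44 + 60 + 77 + 61 + 50) / 8 = 59.0000
UCL = X̄̄ + A₃·s̄ = 3548.0000 + 1.032 × 59.0000 = 3608.8880

3608.89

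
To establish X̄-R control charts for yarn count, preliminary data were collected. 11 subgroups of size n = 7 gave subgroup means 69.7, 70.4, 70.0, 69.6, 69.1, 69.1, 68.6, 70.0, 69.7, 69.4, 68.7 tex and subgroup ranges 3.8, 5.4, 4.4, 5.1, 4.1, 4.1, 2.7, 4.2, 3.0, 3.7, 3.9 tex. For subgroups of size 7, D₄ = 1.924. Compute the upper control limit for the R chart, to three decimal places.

7.766

R̄ = (3.8 + 5.4 + 4.4 + 5.1 + 4.1 + 4.1 + 2.7 + 4.2 + 3.0 + 3.7 + 3.9) / 11 = 44.4000 / 11 = 4.0364
UCL_R = D₄·R̄ = 1.924 × 4.0364 = 7.7660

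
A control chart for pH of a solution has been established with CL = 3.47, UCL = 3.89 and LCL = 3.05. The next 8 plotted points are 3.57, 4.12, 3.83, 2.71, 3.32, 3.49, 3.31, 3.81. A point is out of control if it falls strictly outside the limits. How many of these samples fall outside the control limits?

2

Compare each point to [3.05, 3.89]: sample 2 = 4.12 > UCL; sample 4 = 2.71 < LCL.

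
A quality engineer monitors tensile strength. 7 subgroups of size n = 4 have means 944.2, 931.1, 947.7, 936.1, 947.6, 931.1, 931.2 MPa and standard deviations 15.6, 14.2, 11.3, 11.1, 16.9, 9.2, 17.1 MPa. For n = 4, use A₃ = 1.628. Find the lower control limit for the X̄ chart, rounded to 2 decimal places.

916.24

X̄̄ = (944.2 + 931.1 + 947.7 + 936.1 + 947.6 + 931.1 + 931.2) / 7 = 938.4286
s̄ = (15.6 + 14.2 + 11.3 + 11.1 + 16.9 + 9.2 + 17.1) / 7 = 13.6286
LCL = X̄̄ − A₃·s̄ = 938.4286 − 1.628 × 13.6286 = 916.2413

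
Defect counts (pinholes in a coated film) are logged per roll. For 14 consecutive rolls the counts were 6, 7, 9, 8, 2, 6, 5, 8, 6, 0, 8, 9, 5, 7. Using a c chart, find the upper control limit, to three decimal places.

13.578

c̄ = (6 + 7 + 9 + 8 + 2 + 6 + 5 + 8 + 6 + 0 + 8 + 9 + 5 + 7) / 14 = 86 / 14 = 6.1429
UCL = c̄ + 3√c̄ = 6.1429 + 3 × √6.1429 = 6.1429 + 3 × 2.4785 = 13.5783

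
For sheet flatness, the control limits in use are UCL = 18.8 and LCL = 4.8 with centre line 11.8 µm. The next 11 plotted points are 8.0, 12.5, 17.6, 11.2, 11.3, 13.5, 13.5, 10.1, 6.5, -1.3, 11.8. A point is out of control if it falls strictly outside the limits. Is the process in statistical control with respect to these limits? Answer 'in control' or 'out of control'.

Compare each point to [4.8, 18.8]: sample 10 = -1.3 < LCL.

out of control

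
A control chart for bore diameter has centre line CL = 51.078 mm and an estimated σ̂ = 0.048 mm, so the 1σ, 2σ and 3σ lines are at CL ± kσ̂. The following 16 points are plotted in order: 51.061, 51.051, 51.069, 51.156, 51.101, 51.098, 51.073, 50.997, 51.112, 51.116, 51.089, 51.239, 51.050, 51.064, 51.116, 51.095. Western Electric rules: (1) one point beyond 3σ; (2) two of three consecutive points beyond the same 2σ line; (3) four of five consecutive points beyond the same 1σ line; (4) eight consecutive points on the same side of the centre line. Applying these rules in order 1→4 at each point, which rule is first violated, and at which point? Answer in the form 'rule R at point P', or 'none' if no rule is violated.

rule 1 at point 12

Zone of each point (C = within 1σ̂, B = 1σ̂–2σ̂, A = 2σ̂–3σ̂, * = beyond 3σ̂; sign = side of CL): 1:-C, 2:-C, 3:-C, 4:+B, 5:+C, 6:+C, 7:-C, 8:-B, 9:+C, 10:+C, 11:+C, 12:+*, 13:-C, 14:-C, 15:+C, 16:+C
Rule 1 (one point beyond the 3σ limits) is satisfied at point 12.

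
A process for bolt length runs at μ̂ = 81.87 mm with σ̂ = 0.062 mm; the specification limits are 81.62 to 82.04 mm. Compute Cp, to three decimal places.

Cp = (USL − LSL) / (6σ̂) = (82.04 − 81.62) / (6 × 0.062) = 0.4200 / 0.3720 = 1.1290

1.129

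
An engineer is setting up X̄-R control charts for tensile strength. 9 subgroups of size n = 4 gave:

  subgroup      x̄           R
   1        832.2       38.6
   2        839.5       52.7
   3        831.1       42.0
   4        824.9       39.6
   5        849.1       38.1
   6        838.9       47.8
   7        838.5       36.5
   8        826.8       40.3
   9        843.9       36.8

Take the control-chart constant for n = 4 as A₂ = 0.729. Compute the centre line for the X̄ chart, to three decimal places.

836.100

X̄̄ = (832.2 + 839.5 + 831.1 + 824.9 + 849.1 + 838.9 + 838.5 + 826.8 + 843.9) / 9 = 7524.9000 / 9 = 836.1000
CL = X̄̄ = 836.1000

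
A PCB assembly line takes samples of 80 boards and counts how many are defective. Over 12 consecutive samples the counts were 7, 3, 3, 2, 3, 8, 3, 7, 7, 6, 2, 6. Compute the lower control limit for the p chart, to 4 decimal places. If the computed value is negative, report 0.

p̄ = Σdᵢ / (k·n) = 57 / (12 × 80) = 0.05937
LCL = p̄ − 3·√(p̄(1−p̄)/n) = 0.05937 − 3 × 0.02642 = -0.01989 → 0 (negative, so LCL = 0)

0.0000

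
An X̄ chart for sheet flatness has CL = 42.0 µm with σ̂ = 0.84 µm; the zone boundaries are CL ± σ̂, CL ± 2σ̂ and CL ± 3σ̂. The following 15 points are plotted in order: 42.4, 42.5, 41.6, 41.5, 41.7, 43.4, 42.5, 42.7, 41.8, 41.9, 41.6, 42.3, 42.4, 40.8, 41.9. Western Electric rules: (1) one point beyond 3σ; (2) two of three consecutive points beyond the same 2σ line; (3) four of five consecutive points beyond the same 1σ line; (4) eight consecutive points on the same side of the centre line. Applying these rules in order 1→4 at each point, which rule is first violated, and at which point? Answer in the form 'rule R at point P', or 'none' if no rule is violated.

Zone of each point (C = within 1σ̂, B = 1σ̂–2σ̂, A = 2σ̂–3σ̂, * = beyond 3σ̂; sign = side of CL): 1:+C, 2:+C, 3:-C, 4:-C, 5:-C, 6:+B, 7:+C, 8:+C, 9:-C, 10:-C, 11:-C, 12:+C, 13:+C, 14:-B, 15:-C
No rule fires across all 15 points.

none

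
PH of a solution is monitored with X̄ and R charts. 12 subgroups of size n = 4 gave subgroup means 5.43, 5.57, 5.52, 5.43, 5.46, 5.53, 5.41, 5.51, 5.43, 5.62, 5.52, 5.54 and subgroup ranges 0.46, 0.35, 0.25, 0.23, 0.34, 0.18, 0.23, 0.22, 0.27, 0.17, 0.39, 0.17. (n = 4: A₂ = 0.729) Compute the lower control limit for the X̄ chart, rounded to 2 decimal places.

5.30

X̄̄ = (5.43 + 5.57 + 5.52 + 5.43 + 5.46 + 5.53 + 5.41 + 5.51 + 5.43 + 5.62 + 5.52 + 5.54) / 12 = 65.9700 / 12 = 5.4975
R̄ = (0.46 + 0.35 + 0.25 + 0.23 + 0.34 + 0.18 + 0.23 + 0.22 + 0.27 + 0.17 + 0.39 + 0.17) / 12 = 3.2600 / 12 = 0.2717
LCL = X̄̄ − A₂·R̄ = 5.4975 − 0.729 × 0.2717 = 5.2995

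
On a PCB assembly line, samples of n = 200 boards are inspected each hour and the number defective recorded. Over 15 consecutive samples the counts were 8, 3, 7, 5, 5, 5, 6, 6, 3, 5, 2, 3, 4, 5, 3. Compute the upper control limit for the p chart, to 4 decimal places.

0.0554

p̄ = Σdᵢ / (k·n) = 70 / (15 × 200) = 0.02333
UCL = p̄ + 3·√(p̄(1−p̄)/n) = 0.02333 + 3 × √(0.02333×0.97667/200) = 0.02333 + 3 × 0.01067 = 0.05536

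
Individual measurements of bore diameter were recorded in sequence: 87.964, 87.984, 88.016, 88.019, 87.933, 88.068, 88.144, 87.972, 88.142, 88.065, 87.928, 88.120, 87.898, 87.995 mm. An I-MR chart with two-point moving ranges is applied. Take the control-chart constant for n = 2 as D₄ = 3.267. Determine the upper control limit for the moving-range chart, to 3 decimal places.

0.357

Moving ranges: 0.020, 0.032, 0.003, 0.086, 0.135, 0.076, 0.172, 0.170, 0.077, 0.137, 0.192, 0.222, 0.097; M̄R̄ = 1.4190 / 13 = 0.1092
UCL_MR = D₄·M̄R̄ = 3.267 × 0.1092 = 0.3566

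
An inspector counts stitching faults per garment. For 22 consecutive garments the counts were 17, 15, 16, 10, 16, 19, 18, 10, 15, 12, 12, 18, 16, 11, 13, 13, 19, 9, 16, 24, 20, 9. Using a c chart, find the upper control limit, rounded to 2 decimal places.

26.49

c̄ = (17 + 15 + 16 + 10 + 16 + 19 + 18 + 10 + 15 + 12 + 12 + 18 + 16 + 11 + 13 + 13 + 19 + 9 + 16 + 24 + 20 + 9) / 22 = 328 / 22 = 14.9091
UCL = c̄ + 3√c̄ = 14.9091 + 3 × √14.9091 = 14.9091 + 3 × 3.8612 = 26.4928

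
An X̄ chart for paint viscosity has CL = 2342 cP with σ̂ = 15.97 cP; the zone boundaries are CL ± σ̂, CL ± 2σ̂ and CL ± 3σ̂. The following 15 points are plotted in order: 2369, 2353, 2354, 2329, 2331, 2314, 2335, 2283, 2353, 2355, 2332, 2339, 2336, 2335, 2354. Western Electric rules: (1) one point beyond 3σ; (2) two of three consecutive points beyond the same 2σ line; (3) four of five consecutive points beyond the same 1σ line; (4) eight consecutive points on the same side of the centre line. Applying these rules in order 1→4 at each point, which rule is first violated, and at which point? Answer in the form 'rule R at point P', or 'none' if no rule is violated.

Zone of each point (C = within 1σ̂, B = 1σ̂–2σ̂, A = 2σ̂–3σ̂, * = beyond 3σ̂; sign = side of CL): 1:+B, 2:+C, 3:+C, 4:-C, 5:-C, 6:-B, 7:-C, 8:-*, 9:+C, 10:+C, 11:-C, 12:-C, 13:-C, 14:-C, 15:+C
Rule 1 (one point beyond the 3σ limits) is satisfied at point 8.

rule 1 at point 8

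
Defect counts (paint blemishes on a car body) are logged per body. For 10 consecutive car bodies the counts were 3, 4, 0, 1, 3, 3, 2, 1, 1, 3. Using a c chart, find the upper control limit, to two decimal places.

c̄ = (3 + 4 + 0 + 1 + 3 + 3 + 2 + 1 + 1 + 3) / 10 = 21 / 10 = 2.1000
UCL = c̄ + 3√c̄ = 2.1000 + 3 × √2.1000 = 2.1000 + 3 × 1.4491 = 6.4474

6.45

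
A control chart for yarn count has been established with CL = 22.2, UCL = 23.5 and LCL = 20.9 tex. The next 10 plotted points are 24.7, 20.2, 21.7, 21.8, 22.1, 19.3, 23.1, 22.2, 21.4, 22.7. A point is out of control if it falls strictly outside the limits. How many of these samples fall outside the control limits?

3

Compare each point to [20.9, 23.5]: sample 1 = 24.7 > UCL; sample 2 = 20.2 < LCL; sample 6 = 19.3 < LCL.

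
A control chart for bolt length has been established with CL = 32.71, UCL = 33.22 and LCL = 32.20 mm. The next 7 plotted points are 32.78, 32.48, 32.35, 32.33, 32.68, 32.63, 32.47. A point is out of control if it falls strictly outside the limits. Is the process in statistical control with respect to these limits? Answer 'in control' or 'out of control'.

in control

All 7 points lie within [32.20, 33.22].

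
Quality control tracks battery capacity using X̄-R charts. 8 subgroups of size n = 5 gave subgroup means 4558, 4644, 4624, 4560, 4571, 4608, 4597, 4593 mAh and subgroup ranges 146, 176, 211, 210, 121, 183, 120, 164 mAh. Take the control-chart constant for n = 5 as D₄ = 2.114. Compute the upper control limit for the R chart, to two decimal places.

351.72

R̄ = (146 + 176 + 211 + 210 + 121 + 183 + 120 + 164) / 8 = 1331.0000 / 8 = 166.3750
UCL_R = D₄·R̄ = 2.114 × 166.3750 = 351.7167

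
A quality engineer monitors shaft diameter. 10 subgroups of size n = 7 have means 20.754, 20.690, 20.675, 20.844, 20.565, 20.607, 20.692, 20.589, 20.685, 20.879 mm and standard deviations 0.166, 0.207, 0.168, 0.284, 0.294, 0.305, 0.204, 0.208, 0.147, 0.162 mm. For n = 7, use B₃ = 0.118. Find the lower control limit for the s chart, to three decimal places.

0.025

s̄ = (0.166 + 0.207 + 0.168 + 0.284 + 0.294 + 0.305 + 0.204 + 0.208 + 0.147 + 0.162) / 10 = 0.2145
LCL_s = B₃·s̄ = 0.118 × 0.2145 = 0.0253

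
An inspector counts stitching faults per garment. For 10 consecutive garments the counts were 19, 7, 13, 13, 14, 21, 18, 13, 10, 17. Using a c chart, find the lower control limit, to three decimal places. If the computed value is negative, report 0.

3.076

c̄ = (19 + 7 + 13 + 13 + 14 + 21 + 18 + 13 + 10 + 17) / 10 = 145 / 10 = 14.5000
LCL = c̄ − 3√c̄ = 14.5000 − 3 × 3.8079 = 3.0763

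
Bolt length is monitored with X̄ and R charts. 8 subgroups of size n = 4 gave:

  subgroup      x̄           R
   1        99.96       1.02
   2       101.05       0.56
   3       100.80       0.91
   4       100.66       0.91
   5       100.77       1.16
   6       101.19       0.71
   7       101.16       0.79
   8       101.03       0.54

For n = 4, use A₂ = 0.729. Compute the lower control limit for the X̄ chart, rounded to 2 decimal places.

100.23

X̄̄ = (99.96 + 101.05 + 100.80 + 100.66 + 100.77 + 101.19 + 101.16 + 101.03) / 8 = 806.6200 / 8 = 100.8275
R̄ = (1.02 + 0.56 + 0.91 + 0.91 + 1.16 + 0.71 + 0.79 + 0.54) / 8 = 6.6000 / 8 = 0.8250
LCL = X̄̄ − A₂·R̄ = 100.8275 − 0.729 × 0.8250 = 100.2261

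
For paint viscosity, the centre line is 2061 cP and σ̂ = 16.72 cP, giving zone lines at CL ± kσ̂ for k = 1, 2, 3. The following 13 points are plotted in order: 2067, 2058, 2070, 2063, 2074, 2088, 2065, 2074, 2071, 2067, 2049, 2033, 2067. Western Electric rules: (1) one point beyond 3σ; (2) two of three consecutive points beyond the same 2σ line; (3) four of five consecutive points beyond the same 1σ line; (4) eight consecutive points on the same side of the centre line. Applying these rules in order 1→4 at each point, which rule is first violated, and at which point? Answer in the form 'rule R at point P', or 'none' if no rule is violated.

Zone of each point (C = within 1σ̂, B = 1σ̂–2σ̂, A = 2σ̂–3σ̂, * = beyond 3σ̂; sign = side of CL): 1:+C, 2:-C, 3:+C, 4:+C, 5:+C, 6:+B, 7:+C, 8:+C, 9:+C, 10:+C, 11:-C, 12:-B, 13:+C
Rule 4 (eight consecutive points on the same side of the centre line) is satisfied at point 10.

rule 4 at point 10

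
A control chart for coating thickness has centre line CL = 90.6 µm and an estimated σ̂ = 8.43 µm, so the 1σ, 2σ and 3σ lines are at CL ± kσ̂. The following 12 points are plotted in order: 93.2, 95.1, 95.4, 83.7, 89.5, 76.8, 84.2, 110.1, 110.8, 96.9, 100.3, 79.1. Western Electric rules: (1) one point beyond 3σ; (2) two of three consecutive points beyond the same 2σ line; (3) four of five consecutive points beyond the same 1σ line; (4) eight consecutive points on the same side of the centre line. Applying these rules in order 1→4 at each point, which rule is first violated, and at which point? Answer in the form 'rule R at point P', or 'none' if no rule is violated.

rule 2 at point 9

Zone of each point (C = within 1σ̂, B = 1σ̂–2σ̂, A = 2σ̂–3σ̂, * = beyond 3σ̂; sign = side of CL): 1:+C, 2:+C, 3:+C, 4:-C, 5:-C, 6:-B, 7:-C, 8:+A, 9:+A, 10:+C, 11:+B, 12:-B
Rule 2 (two of three consecutive points beyond the same 2σ limit) is satisfied at point 9.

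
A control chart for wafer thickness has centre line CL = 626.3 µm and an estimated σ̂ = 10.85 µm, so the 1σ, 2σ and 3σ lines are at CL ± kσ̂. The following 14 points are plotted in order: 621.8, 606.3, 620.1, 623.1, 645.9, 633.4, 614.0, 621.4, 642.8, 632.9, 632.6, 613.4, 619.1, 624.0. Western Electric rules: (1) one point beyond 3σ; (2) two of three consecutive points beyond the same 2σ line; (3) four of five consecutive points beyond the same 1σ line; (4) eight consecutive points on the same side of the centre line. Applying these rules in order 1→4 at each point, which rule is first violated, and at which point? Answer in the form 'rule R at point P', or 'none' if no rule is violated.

none

Zone of each point (C = within 1σ̂, B = 1σ̂–2σ̂, A = 2σ̂–3σ̂, * = beyond 3σ̂; sign = side of CL): 1:-C, 2:-B, 3:-C, 4:-C, 5:+B, 6:+C, 7:-B, 8:-C, 9:+B, 10:+C, 11:+C, 12:-B, 13:-C, 14:-C
No rule fires across all 14 points.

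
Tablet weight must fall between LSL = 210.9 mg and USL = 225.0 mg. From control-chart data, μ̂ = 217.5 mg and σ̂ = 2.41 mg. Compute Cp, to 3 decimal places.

0.975

Cp = (USL − LSL) / (6σ̂) = (225.0 − 210.9) / (6 × 2.41) = 14.1000 / 14.4600 = 0.9751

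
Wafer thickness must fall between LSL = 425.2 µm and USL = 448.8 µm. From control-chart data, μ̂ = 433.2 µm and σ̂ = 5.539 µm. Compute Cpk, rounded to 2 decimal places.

Cpu = (USL − μ̂) / (3σ̂) = (448.8 − 433.2) / (3 × 5.539) = 0.9388; Cpl = (μ̂ − LSL) / (3σ̂) = (433.2 − 425.2) / (3 × 5.539) = 0.4814; Cpk = min(Cpu, Cpl) = 0.4814

0.48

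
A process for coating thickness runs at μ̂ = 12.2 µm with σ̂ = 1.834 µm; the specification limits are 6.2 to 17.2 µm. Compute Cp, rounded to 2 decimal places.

Cp = (USL − LSL) / (6σ̂) = (17.2 − 6.2) / (6 × 1.834) = 11.0000 / 11.0040 = 0.9996

1.00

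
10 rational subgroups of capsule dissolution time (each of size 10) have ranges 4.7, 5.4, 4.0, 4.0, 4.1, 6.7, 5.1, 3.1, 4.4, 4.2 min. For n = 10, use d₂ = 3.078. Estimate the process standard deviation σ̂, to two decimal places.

R̄ = (4.7 + 5.4 + 4.0 + 4.0 + 4.1 + 6.7 + 5.1 + 3.1 + 4.4 + 4.2) / 10 = 4.5700
σ̂ = R̄ / d₂ = 4.5700 / 3.078 = 1.4847

1.48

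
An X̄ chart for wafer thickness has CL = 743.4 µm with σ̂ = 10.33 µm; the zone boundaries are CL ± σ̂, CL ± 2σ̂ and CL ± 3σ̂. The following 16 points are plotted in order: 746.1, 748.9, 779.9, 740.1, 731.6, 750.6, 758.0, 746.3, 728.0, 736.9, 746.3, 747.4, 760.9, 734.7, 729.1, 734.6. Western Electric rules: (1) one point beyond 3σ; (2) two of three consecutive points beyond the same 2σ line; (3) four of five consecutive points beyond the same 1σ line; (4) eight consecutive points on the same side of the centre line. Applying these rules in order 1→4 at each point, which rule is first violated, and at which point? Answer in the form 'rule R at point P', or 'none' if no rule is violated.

Zone of each point (C = within 1σ̂, B = 1σ̂–2σ̂, A = 2σ̂–3σ̂, * = beyond 3σ̂; sign = side of CL): 1:+C, 2:+C, 3:+*, 4:-C, 5:-B, 6:+C, 7:+B, 8:+C, 9:-B, 10:-C, 11:+C, 12:+C, 13:+B, 14:-C, 15:-B, 16:-C
Rule 1 (one point beyond the 3σ limits) is satisfied at point 3.

rule 1 at point 3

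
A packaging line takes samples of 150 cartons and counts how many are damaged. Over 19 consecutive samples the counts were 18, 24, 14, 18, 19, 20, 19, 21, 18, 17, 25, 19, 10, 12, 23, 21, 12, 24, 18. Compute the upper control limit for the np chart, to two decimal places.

30.62

p̄ = Σdᵢ / (k·n) = 352 / (19 × 150) = 0.12351
UCL = np̄ + 3·√(np̄(1−p̄)) = 18.5263 + 3 × √(18.5263×0.87649) = 18.5263 + 3 × 4.0297 = 30.6153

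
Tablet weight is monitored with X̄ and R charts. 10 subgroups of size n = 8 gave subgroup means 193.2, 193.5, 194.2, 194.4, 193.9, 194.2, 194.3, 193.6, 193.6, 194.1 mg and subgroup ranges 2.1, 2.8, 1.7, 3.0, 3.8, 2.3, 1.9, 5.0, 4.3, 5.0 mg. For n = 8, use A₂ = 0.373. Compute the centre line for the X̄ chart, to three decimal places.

X̄̄ = (193.2 + 193.5 + 194.2 + 194.4 + 193.9 + 194.2 + 194.3 + 193.6 + 193.6 + 194.1) / 10 = 1939.0000 / 10 = 193.9000
CL = X̄̄ = 193.9000

193.900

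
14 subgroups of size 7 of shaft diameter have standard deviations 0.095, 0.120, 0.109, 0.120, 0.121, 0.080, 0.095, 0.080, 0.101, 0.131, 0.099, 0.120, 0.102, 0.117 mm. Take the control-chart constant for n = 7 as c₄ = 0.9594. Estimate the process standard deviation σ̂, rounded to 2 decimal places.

s̄ = (0.095 + 0.120 + 0.109 + 0.120 + 0.121 + 0.080 + 0.095 + 0.080 + 0.101 + 0.131 + 0.099 + 0.120 + 0.102 + 0.117) / 14 = 0.1064
σ̂ = s̄ / c₄ = 0.1064 / 0.9594 = 0.1109

0.11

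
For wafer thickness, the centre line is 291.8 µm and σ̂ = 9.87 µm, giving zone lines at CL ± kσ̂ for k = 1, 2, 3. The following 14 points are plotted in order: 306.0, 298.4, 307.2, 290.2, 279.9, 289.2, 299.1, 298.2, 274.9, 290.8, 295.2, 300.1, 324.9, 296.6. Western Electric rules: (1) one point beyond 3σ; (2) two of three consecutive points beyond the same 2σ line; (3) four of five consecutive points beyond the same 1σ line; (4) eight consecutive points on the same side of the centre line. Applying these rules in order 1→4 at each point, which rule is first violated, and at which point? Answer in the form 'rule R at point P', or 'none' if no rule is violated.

rule 1 at point 13

Zone of each point (C = within 1σ̂, B = 1σ̂–2σ̂, A = 2σ̂–3σ̂, * = beyond 3σ̂; sign = side of CL): 1:+B, 2:+C, 3:+B, 4:-C, 5:-B, 6:-C, 7:+C, 8:+C, 9:-B, 10:-C, 11:+C, 12:+C, 13:+*, 14:+C
Rule 1 (one point beyond the 3σ limits) is satisfied at point 13.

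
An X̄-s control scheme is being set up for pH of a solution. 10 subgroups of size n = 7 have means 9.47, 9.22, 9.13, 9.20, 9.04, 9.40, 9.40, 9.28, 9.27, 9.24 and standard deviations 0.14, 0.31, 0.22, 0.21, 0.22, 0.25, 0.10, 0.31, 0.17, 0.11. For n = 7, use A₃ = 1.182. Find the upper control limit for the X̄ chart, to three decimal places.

X̄̄ = (9.47 + 9.22 + 9.13 + 9.20 + 9.04 + 9.40 + 9.40 + 9.28 + 9.27 + 9.24) / 10 = 9.2650
s̄ = (0.14 + 0.31 + 0.22 + 0.21 + 0.22 + 0.25 + 0.10 + 0.31 + 0.17 + 0.11) / 10 = 0.2040
UCL = X̄̄ + A₃·s̄ = 9.2650 + 1.182 × 0.2040 = 9.5061

9.506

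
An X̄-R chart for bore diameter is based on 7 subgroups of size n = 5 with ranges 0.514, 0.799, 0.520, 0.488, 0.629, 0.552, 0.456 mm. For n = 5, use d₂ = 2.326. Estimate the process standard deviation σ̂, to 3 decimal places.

R̄ = (0.514 + 0.799 + 0.520 + 0.488 + 0.629 + 0.552 + 0.456) / 7 = 0.5654
σ̂ = R̄ / d₂ = 0.5654 / 2.326 = 0.2431

0.243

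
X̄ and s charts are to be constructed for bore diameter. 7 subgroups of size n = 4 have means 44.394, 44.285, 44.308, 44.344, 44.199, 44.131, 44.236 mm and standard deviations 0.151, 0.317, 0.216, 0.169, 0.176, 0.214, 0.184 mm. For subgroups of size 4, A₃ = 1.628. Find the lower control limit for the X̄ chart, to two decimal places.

X̄̄ = (44.394 + 44.285 + 44.308 + 44.344 + 44.199 + 44.131 + 44.236) / 7 = 44.2710
s̄ = (0.151 + 0.317 + 0.216 + 0.169 + 0.176 + 0.214 + 0.184) / 7 = 0.2039
LCL = X̄̄ − A₃·s̄ = 44.2710 − 1.628 × 0.2039 = 43.9391

43.94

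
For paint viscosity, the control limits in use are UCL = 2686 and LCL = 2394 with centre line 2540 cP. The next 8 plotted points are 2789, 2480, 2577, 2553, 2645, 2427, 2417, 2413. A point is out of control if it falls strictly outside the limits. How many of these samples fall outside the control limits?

Compare each point to [2394, 2686]: sample 1 = 2789 > UCL.

1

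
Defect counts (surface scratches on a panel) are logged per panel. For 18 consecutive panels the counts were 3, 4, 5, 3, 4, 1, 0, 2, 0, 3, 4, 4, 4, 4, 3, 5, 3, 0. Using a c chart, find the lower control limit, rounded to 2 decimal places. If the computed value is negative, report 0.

0.00

c̄ = (3 + 4 + 5 + 3 + 4 + 1 + 0 + 2 + 0 + 3 + 4 + 4 + 4 + 4 + 3 + 5 + 3 + 0) / 18 = 52 / 18 = 2.8889
LCL = c̄ − 3√c̄ = 2.8889 − 3 × 1.6997 = -2.2101 → 0 (cannot be negative)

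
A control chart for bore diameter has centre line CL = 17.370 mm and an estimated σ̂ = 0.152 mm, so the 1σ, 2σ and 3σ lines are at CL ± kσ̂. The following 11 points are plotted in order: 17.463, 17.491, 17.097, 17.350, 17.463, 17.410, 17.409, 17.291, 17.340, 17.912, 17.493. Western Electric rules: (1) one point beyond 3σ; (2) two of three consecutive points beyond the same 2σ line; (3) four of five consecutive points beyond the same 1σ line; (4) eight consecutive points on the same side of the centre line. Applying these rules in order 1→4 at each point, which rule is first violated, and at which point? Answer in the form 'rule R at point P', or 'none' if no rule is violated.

Zone of each point (C = within 1σ̂, B = 1σ̂–2σ̂, A = 2σ̂–3σ̂, * = beyond 3σ̂; sign = side of CL): 1:+C, 2:+C, 3:-B, 4:-C, 5:+C, 6:+C, 7:+C, 8:-C, 9:-C, 10:+*, 11:+C
Rule 1 (one point beyond the 3σ limits) is satisfied at point 10.

rule 1 at point 10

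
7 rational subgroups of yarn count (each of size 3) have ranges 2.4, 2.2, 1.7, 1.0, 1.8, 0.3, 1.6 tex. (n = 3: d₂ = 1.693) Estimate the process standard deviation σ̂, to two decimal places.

0.93

R̄ = (2.4 + 2.2 + 1.7 + 1.0 + 1.8 + 0.3 + 1.6) / 7 = 1.5714
σ̂ = R̄ / d₂ = 1.5714 / 1.693 = 0.9282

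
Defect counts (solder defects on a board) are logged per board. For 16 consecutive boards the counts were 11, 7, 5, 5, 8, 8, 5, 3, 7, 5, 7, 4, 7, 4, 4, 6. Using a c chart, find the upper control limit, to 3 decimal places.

c̄ = (11 + 7 + 5 + 5 + 8 + 8 + 5 + 3 + 7 + 5 + 7 + 4 + 7 + 4 + 4 + 6) / 16 = 96 / 16 = 6.0000
UCL = c̄ + 3√c̄ = 6.0000 + 3 × √6.0000 = 6.0000 + 3 × 2.4495 = 13.3485

13.348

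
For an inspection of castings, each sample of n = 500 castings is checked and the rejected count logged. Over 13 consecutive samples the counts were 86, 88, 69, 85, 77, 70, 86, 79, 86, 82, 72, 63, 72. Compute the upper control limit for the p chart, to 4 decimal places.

p̄ = Σdᵢ / (k·n) = 1015 / (13 × 500) = 0.15615
UCL = p̄ + 3·√(p̄(1−p̄)/n) = 0.15615 + 3 × √(0.15615×0.84385/500) = 0.15615 + 3 × 0.01623 = 0.20486

0.2049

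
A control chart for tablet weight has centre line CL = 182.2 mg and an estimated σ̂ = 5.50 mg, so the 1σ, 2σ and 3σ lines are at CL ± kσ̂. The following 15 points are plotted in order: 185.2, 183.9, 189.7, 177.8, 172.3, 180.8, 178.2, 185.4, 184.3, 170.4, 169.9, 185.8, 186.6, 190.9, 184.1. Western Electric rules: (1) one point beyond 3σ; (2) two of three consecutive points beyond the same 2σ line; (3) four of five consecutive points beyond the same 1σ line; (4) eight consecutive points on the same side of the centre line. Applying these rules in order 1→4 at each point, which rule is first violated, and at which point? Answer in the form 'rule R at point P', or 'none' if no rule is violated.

Zone of each point (C = within 1σ̂, B = 1σ̂–2σ̂, A = 2σ̂–3σ̂, * = beyond 3σ̂; sign = side of CL): 1:+C, 2:+C, 3:+B, 4:-C, 5:-B, 6:-C, 7:-C, 8:+C, 9:+C, 10:-A, 11:-A, 12:+C, 13:+C, 14:+B, 15:+C
Rule 2 (two of three consecutive points beyond the same 2σ limit) is satisfied at point 11.

rule 2 at point 11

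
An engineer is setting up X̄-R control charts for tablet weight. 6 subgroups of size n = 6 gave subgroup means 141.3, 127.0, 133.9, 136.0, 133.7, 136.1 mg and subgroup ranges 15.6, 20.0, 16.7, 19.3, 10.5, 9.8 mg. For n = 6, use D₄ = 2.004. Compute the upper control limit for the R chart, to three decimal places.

R̄ = (15.6 + 20.0 + 16.7 + 19.3 + 10.5 + 9.8) / 6 = 91.9000 / 6 = 15.3167
UCL_R = D₄·R̄ = 2.004 × 15.3167 = 30.6946

30.695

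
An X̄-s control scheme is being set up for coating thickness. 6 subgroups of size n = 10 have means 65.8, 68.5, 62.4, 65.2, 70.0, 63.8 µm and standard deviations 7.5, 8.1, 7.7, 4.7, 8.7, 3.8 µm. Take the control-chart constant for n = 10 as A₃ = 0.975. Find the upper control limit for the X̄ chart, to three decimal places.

X̄̄ = (65.8 + 68.5 + 62.4 + 65.2 + 70.0 + 63.8) / 6 = 65.9500
s̄ = (7.5 + 8.1 + 7.7 + 4.7 + 8.7 + 3.8) / 6 = 6.7500
UCL = X̄̄ + A₃·s̄ = 65.9500 + 0.975 × 6.7500 = 72.5312

72.531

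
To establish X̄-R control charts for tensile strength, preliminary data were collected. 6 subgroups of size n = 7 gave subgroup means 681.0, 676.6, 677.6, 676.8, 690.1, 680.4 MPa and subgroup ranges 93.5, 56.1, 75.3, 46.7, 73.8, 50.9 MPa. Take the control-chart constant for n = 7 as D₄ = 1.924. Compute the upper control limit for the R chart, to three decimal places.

127.080

R̄ = (93.5 + 56.1 + 75.3 + 46.7 + 73.8 + 50.9) / 6 = 396.3000 / 6 = 66.0500
UCL_R = D₄·R̄ = 1.924 × 66.0500 = 127.0802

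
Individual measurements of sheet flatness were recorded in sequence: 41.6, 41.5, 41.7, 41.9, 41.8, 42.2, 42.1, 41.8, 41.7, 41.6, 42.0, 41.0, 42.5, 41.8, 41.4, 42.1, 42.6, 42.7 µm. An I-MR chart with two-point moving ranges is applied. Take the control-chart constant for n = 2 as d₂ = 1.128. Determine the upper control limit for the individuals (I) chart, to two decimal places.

X̄ = (41.6 + 41.5 + 41.7 + 41.9 + 41.8 + 42.2 + 42.1 + 41.8 + 41.7 + 41.6 + 42.0 + 41.0 + 42.5 + 41.8 + 41.4 + 42.1 + 42.6 + 42.7) / 18 = 41.8889
Moving ranges: 0.1, 0.2, 0.2, 0.1, 0.4, 0.1, 0.3, 0.1, 0.1, 0.4, 1.0, 1.5, 0.7, 0.4, 0.7, 0.5, 0.1; M̄R̄ = 6.9000 / 17 = 0.4059
UCL = X̄ + 3·M̄R̄/d₂ = 41.8889 + 3 × 0.4059 / 1.128 = 42.9684

42.97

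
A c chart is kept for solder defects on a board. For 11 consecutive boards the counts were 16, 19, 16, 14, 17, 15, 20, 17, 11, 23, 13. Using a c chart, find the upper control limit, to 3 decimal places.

c̄ = (16 + 19 + 16 + 14 + 17 + 15 + 20 + 17 + 11 + 23 + 13) / 11 = 181 / 11 = 16.4545
UCL = c̄ + 3√c̄ = 16.4545 + 3 × √16.4545 = 16.4545 + 3 × 4.0564 = 28.6238

28.624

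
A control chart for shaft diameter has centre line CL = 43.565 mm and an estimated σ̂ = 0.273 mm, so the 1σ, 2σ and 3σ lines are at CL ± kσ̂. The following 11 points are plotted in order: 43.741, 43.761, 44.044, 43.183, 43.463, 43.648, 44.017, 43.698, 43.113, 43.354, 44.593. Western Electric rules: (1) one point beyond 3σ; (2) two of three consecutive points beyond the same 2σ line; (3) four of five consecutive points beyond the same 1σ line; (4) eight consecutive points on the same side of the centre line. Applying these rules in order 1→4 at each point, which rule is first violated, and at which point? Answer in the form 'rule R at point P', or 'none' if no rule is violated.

rule 1 at point 11

Zone of each point (C = within 1σ̂, B = 1σ̂–2σ̂, A = 2σ̂–3σ̂, * = beyond 3σ̂; sign = side of CL): 1:+C, 2:+C, 3:+B, 4:-B, 5:-C, 6:+C, 7:+B, 8:+C, 9:-B, 10:-C, 11:+*
Rule 1 (one point beyond the 3σ limits) is satisfied at point 11.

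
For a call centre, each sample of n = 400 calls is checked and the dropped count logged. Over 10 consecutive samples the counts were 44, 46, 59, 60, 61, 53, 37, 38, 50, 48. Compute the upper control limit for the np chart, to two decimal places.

69.37

p̄ = Σdᵢ / (k·n) = 496 / (10 × 400) = 0.12400
UCL = np̄ + 3·√(np̄(1−p̄)) = 49.6000 + 3 × √(49.6000×0.87600) = 49.6000 + 3 × 6.5916 = 69.3749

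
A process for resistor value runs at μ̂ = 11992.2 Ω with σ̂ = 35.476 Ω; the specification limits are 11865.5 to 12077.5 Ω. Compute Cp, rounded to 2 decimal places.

1.00

Cp = (USL − LSL) / (6σ̂) = (12077.5 − 11865.5) / (6 × 35.476) = 212.0000 / 212.8560 = 0.9960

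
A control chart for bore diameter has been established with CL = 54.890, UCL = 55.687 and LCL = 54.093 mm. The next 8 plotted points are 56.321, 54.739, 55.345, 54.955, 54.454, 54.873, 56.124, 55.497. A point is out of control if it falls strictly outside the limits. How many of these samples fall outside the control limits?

Compare each point to [54.093, 55.687]: sample 1 = 56.321 > UCL; sample 7 = 56.124 > UCL.

2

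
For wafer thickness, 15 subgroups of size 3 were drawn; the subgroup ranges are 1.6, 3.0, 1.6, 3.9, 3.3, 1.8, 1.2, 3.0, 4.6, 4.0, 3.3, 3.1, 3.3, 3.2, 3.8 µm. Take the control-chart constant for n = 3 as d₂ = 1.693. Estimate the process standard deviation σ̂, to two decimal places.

1.76

R̄ = (1.6 + 3.0 + 1.6 + 3.9 + 3.3 + 1.8 + 1.2 + 3.0 + 4.6 + 4.0 + 3.3 + 3.1 + 3.3 + 3.2 + 3.8) / 15 = 2.9800
σ̂ = R̄ / d₂ = 2.9800 / 1.693 = 1.7602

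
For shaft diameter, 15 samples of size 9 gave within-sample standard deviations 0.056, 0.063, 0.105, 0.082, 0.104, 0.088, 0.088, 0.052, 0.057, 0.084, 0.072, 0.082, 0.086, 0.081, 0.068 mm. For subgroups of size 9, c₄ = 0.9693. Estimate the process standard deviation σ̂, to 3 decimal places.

s̄ = (0.056 + 0.063 + 0.105 + 0.082 + 0.104 + 0.088 + 0.088 + 0.052 + 0.057 + 0.084 + 0.072 + 0.082 + 0.086 + 0.081 + 0.068) / 15 = 0.0779
σ̂ = s̄ / c₄ = 0.0779 / 0.9693 = 0.0803

0.080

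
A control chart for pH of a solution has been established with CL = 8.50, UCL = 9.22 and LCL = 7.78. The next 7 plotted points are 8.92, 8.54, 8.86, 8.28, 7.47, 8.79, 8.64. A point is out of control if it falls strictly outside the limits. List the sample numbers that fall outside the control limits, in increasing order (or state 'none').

5

Compare each point to [7.78, 9.22]: sample 5 = 7.47 < LCL.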